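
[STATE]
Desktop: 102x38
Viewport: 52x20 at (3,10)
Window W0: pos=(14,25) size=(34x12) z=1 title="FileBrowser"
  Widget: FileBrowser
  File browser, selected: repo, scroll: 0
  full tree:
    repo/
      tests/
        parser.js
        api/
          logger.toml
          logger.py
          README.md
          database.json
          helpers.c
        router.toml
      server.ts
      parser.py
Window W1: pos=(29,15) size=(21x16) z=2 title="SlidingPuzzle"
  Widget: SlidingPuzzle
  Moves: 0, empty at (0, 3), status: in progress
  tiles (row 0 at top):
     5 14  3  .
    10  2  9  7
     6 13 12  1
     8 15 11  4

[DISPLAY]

                                                    
                                                    
                                                    
                                                    
                                                    
                          ┏━━━━━━━━━━━━━━━━━━━┓     
                          ┃ SlidingPuzzle     ┃     
                          ┠───────────────────┨     
                          ┃┌────┬────┬────┬───┃     
                          ┃│  5 │ 14 │  3 │   ┃     
                          ┃├────┼────┼────┼───┃     
                          ┃│ 10 │  2 │  9 │  7┃     
                          ┃├────┼────┼────┼───┃     
                          ┃│  6 │ 13 │ 12 │  1┃     
                          ┃├────┼────┼────┼───┃     
           ┏━━━━━━━━━━━━━━┃│  8 │ 15 │ 11 │  4┃     
           ┃ FileBrowser  ┃└────┴────┴────┴───┃     
           ┠──────────────┃Moves: 0           ┃     
           ┃> [-] repo/   ┃                   ┃     
           ┃    [+] tests/┃                   ┃     


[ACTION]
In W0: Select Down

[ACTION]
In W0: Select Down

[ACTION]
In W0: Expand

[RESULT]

                                                    
                                                    
                                                    
                                                    
                                                    
                          ┏━━━━━━━━━━━━━━━━━━━┓     
                          ┃ SlidingPuzzle     ┃     
                          ┠───────────────────┨     
                          ┃┌────┬────┬────┬───┃     
                          ┃│  5 │ 14 │  3 │   ┃     
                          ┃├────┼────┼────┼───┃     
                          ┃│ 10 │  2 │  9 │  7┃     
                          ┃├────┼────┼────┼───┃     
                          ┃│  6 │ 13 │ 12 │  1┃     
                          ┃├────┼────┼────┼───┃     
           ┏━━━━━━━━━━━━━━┃│  8 │ 15 │ 11 │  4┃     
           ┃ FileBrowser  ┃└────┴────┴────┴───┃     
           ┠──────────────┃Moves: 0           ┃     
           ┃  [-] repo/   ┃                   ┃     
           ┃    [+] tests/┃                   ┃     


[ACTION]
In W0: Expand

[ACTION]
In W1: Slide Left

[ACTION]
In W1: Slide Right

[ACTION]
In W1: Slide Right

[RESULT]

                                                    
                                                    
                                                    
                                                    
                                                    
                          ┏━━━━━━━━━━━━━━━━━━━┓     
                          ┃ SlidingPuzzle     ┃     
                          ┠───────────────────┨     
                          ┃┌────┬────┬────┬───┃     
                          ┃│  5 │    │ 14 │  3┃     
                          ┃├────┼────┼────┼───┃     
                          ┃│ 10 │  2 │  9 │  7┃     
                          ┃├────┼────┼────┼───┃     
                          ┃│  6 │ 13 │ 12 │  1┃     
                          ┃├────┼────┼────┼───┃     
           ┏━━━━━━━━━━━━━━┃│  8 │ 15 │ 11 │  4┃     
           ┃ FileBrowser  ┃└────┴────┴────┴───┃     
           ┠──────────────┃Moves: 2           ┃     
           ┃  [-] repo/   ┃                   ┃     
           ┃    [+] tests/┃                   ┃     


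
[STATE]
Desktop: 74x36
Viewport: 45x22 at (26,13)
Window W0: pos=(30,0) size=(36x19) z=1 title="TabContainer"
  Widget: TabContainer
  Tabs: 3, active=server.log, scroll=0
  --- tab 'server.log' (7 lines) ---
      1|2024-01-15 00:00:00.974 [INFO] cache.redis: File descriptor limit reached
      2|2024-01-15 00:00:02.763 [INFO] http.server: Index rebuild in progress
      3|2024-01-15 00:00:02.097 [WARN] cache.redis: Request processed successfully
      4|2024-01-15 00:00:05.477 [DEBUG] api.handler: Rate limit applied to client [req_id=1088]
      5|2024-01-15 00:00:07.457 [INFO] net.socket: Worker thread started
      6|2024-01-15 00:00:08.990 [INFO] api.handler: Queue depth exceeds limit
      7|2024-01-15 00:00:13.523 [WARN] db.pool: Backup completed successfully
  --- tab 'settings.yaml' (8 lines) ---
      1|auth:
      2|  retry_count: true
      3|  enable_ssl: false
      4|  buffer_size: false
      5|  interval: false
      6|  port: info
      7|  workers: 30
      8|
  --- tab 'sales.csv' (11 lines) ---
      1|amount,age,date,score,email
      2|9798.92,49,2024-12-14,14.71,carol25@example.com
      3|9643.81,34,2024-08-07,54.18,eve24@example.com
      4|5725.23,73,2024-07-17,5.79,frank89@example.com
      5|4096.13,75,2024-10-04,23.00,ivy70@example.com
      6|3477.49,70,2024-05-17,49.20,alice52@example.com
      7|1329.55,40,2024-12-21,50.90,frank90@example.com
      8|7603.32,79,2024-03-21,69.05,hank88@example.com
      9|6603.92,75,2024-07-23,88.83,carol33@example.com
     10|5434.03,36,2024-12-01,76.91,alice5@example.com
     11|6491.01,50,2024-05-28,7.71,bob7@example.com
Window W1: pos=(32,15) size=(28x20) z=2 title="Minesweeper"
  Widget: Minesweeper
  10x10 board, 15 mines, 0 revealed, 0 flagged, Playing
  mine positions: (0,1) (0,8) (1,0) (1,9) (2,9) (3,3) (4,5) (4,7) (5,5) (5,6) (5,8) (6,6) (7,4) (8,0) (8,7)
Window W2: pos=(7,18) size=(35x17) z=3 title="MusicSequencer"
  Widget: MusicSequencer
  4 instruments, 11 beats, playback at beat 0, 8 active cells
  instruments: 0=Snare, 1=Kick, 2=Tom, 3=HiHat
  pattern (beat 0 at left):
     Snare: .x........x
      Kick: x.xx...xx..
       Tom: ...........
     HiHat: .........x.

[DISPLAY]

    ┃                                  ┃     
    ┃                                  ┃     
    ┃ ┏━━━━━━━━━━━━━━━━━━━━━━━━━━┓     ┃     
    ┃ ┃ Minesweeper              ┃     ┃     
    ┃ ┠──────────────────────────┨     ┃     
━━━━━━━━━━━━━━━┓■                ┃━━━━━┛     
               ┃■                ┃           
───────────────┨■                ┃           
               ┃■                ┃           
               ┃■                ┃           
               ┃■                ┃           
               ┃■                ┃           
               ┃■                ┃           
               ┃■                ┃           
               ┃■                ┃           
               ┃                 ┃           
               ┃                 ┃           
               ┃                 ┃           
               ┃                 ┃           
               ┃                 ┃           
               ┃                 ┃           
━━━━━━━━━━━━━━━┛━━━━━━━━━━━━━━━━━┛           


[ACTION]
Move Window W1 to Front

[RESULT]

    ┃                                  ┃     
    ┃                                  ┃     
    ┃ ┏━━━━━━━━━━━━━━━━━━━━━━━━━━┓     ┃     
    ┃ ┃ Minesweeper              ┃     ┃     
    ┃ ┠──────────────────────────┨     ┃     
━━━━━━┃■■■■■■■■■■                ┃━━━━━┛     
      ┃■■■■■■■■■■                ┃           
──────┃■■■■■■■■■■                ┃           
      ┃■■■■■■■■■■                ┃           
      ┃■■■■■■■■■■                ┃           
      ┃■■■■■■■■■■                ┃           
      ┃■■■■■■■■■■                ┃           
      ┃■■■■■■■■■■                ┃           
      ┃■■■■■■■■■■                ┃           
      ┃■■■■■■■■■■                ┃           
      ┃                          ┃           
      ┃                          ┃           
      ┃                          ┃           
      ┃                          ┃           
      ┃                          ┃           
      ┃                          ┃           
━━━━━━┗━━━━━━━━━━━━━━━━━━━━━━━━━━┛           


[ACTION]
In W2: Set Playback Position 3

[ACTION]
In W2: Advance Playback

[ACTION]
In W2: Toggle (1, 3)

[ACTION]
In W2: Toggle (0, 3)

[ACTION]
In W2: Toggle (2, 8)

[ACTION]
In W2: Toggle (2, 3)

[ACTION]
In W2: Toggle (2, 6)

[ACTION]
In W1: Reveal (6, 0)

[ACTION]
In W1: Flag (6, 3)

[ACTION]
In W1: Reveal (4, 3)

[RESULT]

    ┃                                  ┃     
    ┃                                  ┃     
    ┃ ┏━━━━━━━━━━━━━━━━━━━━━━━━━━┓     ┃     
    ┃ ┃ Minesweeper              ┃     ┃     
    ┃ ┠──────────────────────────┨     ┃     
━━━━━━┃■■■■■■■■■■                ┃━━━━━┛     
      ┃■■■■■■■■■■                ┃           
──────┃111■■■■■■■                ┃           
      ┃  1■■■■■■■                ┃           
      ┃  113■■■■■                ┃           
      ┃    2■■■■■                ┃           
      ┃   12■■■■■                ┃           
      ┃11 1■■■■■■                ┃           
      ┃■1 1111■■■                ┃           
      ┃■1    1■■■                ┃           
      ┃                          ┃           
      ┃                          ┃           
      ┃                          ┃           
      ┃                          ┃           
      ┃                          ┃           
      ┃                          ┃           
━━━━━━┗━━━━━━━━━━━━━━━━━━━━━━━━━━┛           


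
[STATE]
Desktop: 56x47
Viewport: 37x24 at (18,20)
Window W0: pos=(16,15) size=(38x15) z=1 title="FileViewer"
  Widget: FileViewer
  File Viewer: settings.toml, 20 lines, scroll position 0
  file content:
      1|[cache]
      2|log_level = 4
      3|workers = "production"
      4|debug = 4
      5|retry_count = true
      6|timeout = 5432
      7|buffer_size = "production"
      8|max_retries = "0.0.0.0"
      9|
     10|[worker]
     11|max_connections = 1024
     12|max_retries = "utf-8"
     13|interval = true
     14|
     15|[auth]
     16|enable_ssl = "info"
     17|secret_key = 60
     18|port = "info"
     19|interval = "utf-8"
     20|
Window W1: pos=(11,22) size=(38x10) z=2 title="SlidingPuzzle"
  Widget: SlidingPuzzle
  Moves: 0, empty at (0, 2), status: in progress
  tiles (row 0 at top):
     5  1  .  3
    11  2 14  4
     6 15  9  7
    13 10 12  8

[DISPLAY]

orkers = "production"             ░┃ 
ebug = 4                          ░┃ 
━━━━━━━━━━━━━━━━━━━━━━━━━━━━━━┓   ░┃ 
ngPuzzle                      ┃   ░┃ 
──────────────────────────────┨   ░┃ 
────┬────┬────┐               ┃   ░┃ 
  1 │    │  3 │               ┃   ░┃ 
────┼────┼────┤               ┃   ░┃ 
  2 │ 14 │  4 │               ┃   ▼┃ 
────┼────┼────┤               ┃━━━━┛ 
 15 │  9 │  7 │               ┃      
━━━━━━━━━━━━━━━━━━━━━━━━━━━━━━┛      
                                     
                                     
                                     
                                     
                                     
                                     
                                     
                                     
                                     
                                     
                                     
                                     


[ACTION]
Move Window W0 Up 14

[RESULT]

                                     
                                     
━━━━━━━━━━━━━━━━━━━━━━━━━━━━━━┓      
ngPuzzle                      ┃      
──────────────────────────────┨      
────┬────┬────┐               ┃      
  1 │    │  3 │               ┃      
────┼────┼────┤               ┃      
  2 │ 14 │  4 │               ┃      
────┼────┼────┤               ┃      
 15 │  9 │  7 │               ┃      
━━━━━━━━━━━━━━━━━━━━━━━━━━━━━━┛      
                                     
                                     
                                     
                                     
                                     
                                     
                                     
                                     
                                     
                                     
                                     
                                     


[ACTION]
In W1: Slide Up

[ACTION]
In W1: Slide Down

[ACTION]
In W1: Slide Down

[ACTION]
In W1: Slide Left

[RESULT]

                                     
                                     
━━━━━━━━━━━━━━━━━━━━━━━━━━━━━━┓      
ngPuzzle                      ┃      
──────────────────────────────┨      
────┬────┬────┐               ┃      
  1 │  3 │    │               ┃      
────┼────┼────┤               ┃      
  2 │ 14 │  4 │               ┃      
────┼────┼────┤               ┃      
 15 │  9 │  7 │               ┃      
━━━━━━━━━━━━━━━━━━━━━━━━━━━━━━┛      
                                     
                                     
                                     
                                     
                                     
                                     
                                     
                                     
                                     
                                     
                                     
                                     


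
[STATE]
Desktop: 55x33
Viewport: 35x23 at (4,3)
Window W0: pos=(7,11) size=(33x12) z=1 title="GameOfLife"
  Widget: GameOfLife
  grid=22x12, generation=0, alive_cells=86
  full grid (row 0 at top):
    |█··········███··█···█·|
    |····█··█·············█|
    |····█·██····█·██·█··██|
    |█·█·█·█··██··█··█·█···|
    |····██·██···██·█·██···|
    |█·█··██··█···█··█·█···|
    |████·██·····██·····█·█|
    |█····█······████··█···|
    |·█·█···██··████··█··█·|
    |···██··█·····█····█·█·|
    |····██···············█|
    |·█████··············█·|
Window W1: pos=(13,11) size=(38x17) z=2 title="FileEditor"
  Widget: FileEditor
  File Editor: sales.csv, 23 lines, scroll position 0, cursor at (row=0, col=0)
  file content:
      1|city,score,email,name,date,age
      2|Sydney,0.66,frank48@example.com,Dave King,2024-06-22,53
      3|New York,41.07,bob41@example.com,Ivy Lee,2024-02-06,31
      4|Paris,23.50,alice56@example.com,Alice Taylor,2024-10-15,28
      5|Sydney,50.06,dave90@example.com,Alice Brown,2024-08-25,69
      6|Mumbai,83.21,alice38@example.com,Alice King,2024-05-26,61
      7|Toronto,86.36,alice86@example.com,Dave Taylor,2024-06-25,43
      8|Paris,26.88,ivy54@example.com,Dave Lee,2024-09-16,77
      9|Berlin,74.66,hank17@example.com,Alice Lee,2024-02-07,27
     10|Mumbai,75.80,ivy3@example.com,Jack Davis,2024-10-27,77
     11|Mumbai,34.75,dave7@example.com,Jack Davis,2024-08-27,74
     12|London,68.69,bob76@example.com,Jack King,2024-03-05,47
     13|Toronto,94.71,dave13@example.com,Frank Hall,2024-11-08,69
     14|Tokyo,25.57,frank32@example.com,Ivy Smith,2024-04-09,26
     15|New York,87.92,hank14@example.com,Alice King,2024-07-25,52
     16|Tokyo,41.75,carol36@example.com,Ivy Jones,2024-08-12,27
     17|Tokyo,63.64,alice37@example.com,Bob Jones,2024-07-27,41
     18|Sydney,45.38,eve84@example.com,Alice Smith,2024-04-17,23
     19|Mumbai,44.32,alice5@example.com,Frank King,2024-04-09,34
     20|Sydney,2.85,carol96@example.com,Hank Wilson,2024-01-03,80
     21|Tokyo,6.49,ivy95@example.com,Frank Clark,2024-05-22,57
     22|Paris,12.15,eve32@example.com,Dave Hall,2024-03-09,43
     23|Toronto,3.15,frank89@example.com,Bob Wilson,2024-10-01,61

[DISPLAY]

                                   
                                   
                                   
                                   
                                   
                                   
                                   
                                   
   ┏━━━━━┏━━━━━━━━━━━━━━━━━━━━━━━━━
   ┃ Game┃ FileEditor              
   ┠─────┠─────────────────────────
   ┃Gen: ┃█ity,score,email,name,dat
   ┃····█┃Sydney,0.66,frank48@examp
   ┃█·█·█┃New York,41.07,bob41@exam
   ┃····█┃Paris,23.50,alice56@examp
   ┃█·█··┃Sydney,50.06,dave90@examp
   ┃████·┃Mumbai,83.21,alice38@exam
   ┃█····┃Toronto,86.36,alice86@exa
   ┃·█·█·┃Paris,26.88,ivy54@example
   ┗━━━━━┃Berlin,74.66,hank17@examp
         ┃Mumbai,75.80,ivy3@example
         ┃Mumbai,34.75,dave7@exampl
         ┃London,68.69,bob76@exampl


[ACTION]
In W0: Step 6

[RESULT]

                                   
                                   
                                   
                                   
                                   
                                   
                                   
                                   
   ┏━━━━━┏━━━━━━━━━━━━━━━━━━━━━━━━━
   ┃ Game┃ FileEditor              
   ┠─────┠─────────────────────────
   ┃Gen: ┃█ity,score,email,name,dat
   ┃·····┃Sydney,0.66,frank48@examp
   ┃·····┃New York,41.07,bob41@exam
   ┃·····┃Paris,23.50,alice56@examp
   ┃····█┃Sydney,50.06,dave90@examp
   ┃····█┃Mumbai,83.21,alice38@exam
   ┃·····┃Toronto,86.36,alice86@exa
   ┃·····┃Paris,26.88,ivy54@example
   ┗━━━━━┃Berlin,74.66,hank17@examp
         ┃Mumbai,75.80,ivy3@example
         ┃Mumbai,34.75,dave7@exampl
         ┃London,68.69,bob76@exampl


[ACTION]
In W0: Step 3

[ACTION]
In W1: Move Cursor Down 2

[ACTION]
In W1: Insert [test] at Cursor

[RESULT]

                                   
                                   
                                   
                                   
                                   
                                   
                                   
                                   
   ┏━━━━━┏━━━━━━━━━━━━━━━━━━━━━━━━━
   ┃ Game┃ FileEditor              
   ┠─────┠─────────────────────────
   ┃Gen: ┃city,score,email,name,dat
   ┃·····┃Sydney,0.66,frank48@examp
   ┃·····┃test█ew York,41.07,bob41@
   ┃·····┃Paris,23.50,alice56@examp
   ┃····█┃Sydney,50.06,dave90@examp
   ┃····█┃Mumbai,83.21,alice38@exam
   ┃·····┃Toronto,86.36,alice86@exa
   ┃·····┃Paris,26.88,ivy54@example
   ┗━━━━━┃Berlin,74.66,hank17@examp
         ┃Mumbai,75.80,ivy3@example
         ┃Mumbai,34.75,dave7@exampl
         ┃London,68.69,bob76@exampl


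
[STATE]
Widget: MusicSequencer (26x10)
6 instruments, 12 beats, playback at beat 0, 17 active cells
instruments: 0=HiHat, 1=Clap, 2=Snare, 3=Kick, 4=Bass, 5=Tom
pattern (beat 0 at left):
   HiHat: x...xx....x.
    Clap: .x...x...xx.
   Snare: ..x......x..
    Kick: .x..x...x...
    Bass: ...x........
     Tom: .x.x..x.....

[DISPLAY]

      ▼12345678901        
 HiHat█···██····█·        
  Clap·█···█···██·        
 Snare··█······█··        
  Kick·█··█···█···        
  Bass···█········        
   Tom·█·█··█·····        
                          
                          
                          


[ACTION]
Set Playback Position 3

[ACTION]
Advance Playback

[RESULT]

      0123▼5678901        
 HiHat█···██····█·        
  Clap·█···█···██·        
 Snare··█······█··        
  Kick·█··█···█···        
  Bass···█········        
   Tom·█·█··█·····        
                          
                          
                          


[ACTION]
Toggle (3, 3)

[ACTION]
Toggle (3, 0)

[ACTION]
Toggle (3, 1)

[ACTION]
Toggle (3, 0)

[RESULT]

      0123▼5678901        
 HiHat█···██····█·        
  Clap·█···█···██·        
 Snare··█······█··        
  Kick···██···█···        
  Bass···█········        
   Tom·█·█··█·····        
                          
                          
                          


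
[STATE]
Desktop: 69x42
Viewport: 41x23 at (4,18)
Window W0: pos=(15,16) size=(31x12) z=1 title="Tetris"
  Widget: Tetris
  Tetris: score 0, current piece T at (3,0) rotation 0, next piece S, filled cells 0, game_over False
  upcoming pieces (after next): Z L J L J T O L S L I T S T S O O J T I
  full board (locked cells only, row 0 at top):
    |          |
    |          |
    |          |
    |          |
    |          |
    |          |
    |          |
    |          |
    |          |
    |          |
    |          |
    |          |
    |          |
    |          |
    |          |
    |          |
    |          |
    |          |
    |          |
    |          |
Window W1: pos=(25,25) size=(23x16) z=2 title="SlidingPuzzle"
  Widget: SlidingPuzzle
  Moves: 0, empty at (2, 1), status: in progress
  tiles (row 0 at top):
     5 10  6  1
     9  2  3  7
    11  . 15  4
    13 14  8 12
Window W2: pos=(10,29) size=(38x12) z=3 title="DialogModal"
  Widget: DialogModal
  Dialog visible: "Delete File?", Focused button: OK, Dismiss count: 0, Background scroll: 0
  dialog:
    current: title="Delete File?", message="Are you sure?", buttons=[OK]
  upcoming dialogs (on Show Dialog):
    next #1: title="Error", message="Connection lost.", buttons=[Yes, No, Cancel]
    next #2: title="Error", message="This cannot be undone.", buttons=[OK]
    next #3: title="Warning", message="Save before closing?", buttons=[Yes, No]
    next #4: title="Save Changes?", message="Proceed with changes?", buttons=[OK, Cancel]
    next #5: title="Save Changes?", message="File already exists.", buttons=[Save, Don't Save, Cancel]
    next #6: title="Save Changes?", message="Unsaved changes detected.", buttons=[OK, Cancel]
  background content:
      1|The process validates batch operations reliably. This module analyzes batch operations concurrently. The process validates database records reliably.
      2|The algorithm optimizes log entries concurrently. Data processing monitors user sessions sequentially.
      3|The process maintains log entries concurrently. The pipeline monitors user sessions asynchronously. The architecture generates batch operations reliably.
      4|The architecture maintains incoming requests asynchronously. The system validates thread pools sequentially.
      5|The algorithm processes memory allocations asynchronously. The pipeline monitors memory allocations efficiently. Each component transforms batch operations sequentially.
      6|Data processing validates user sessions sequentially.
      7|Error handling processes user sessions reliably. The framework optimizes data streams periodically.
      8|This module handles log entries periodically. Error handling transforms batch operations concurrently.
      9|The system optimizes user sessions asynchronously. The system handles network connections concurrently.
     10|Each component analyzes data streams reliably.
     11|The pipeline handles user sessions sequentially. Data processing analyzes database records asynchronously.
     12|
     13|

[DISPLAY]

           ┠─────────────────────────────
           ┃          │Next:             
           ┃          │ ░░               
           ┃          │░░                
           ┃          │                  
           ┃          │                  
           ┃          │                  
           ┃         ┏━━━━━━━━━━━━━━━━━━━
           ┃         ┃ SlidingPuzzle     
           ┗━━━━━━━━━┠───────────────────
                     ┃┌────┬────┬────┬───
      ┏━━━━━━━━━━━━━━━━━━━━━━━━━━━━━━━━━━
      ┃ DialogModal                      
      ┠──────────────────────────────────
      ┃The process validates batch operat
      ┃The algor┌───────────────┐g entrie
      ┃The proce│  Delete File? │entries 
      ┃The archi│ Are you sure? │ incomin
      ┃The algor│      [OK]     │mory all
      ┃Data proc└───────────────┘user ses
      ┃Error handling processes user sess
      ┃This module handles log entries pe
      ┗━━━━━━━━━━━━━━━━━━━━━━━━━━━━━━━━━━


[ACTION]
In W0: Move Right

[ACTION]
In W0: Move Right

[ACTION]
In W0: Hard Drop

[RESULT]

           ┠─────────────────────────────
           ┃          │Next:             
           ┃          │▓▓                
           ┃          │ ▓▓               
           ┃          │                  
           ┃          │                  
           ┃          │                  
           ┃      ▒  ┏━━━━━━━━━━━━━━━━━━━
           ┃     ▒▒▒ ┃ SlidingPuzzle     
           ┗━━━━━━━━━┠───────────────────
                     ┃┌────┬────┬────┬───
      ┏━━━━━━━━━━━━━━━━━━━━━━━━━━━━━━━━━━
      ┃ DialogModal                      
      ┠──────────────────────────────────
      ┃The process validates batch operat
      ┃The algor┌───────────────┐g entrie
      ┃The proce│  Delete File? │entries 
      ┃The archi│ Are you sure? │ incomin
      ┃The algor│      [OK]     │mory all
      ┃Data proc└───────────────┘user ses
      ┃Error handling processes user sess
      ┃This module handles log entries pe
      ┗━━━━━━━━━━━━━━━━━━━━━━━━━━━━━━━━━━


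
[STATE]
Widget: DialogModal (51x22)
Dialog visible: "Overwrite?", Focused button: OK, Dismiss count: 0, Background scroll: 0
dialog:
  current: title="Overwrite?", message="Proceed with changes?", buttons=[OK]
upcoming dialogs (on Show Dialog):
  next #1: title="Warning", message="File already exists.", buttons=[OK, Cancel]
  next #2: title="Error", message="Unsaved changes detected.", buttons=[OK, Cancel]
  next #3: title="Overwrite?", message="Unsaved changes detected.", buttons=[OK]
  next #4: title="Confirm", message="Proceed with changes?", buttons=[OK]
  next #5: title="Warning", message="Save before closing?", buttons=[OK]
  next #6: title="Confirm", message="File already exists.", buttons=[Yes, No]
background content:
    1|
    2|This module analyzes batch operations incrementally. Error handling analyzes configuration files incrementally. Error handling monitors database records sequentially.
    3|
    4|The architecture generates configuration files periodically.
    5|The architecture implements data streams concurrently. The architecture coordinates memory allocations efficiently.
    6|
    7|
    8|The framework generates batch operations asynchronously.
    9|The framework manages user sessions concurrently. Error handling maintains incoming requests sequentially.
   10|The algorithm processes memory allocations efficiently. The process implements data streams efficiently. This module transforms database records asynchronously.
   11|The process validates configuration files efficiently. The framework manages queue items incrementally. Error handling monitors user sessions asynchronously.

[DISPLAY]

                                                   
This module analyzes batch operations incrementally
                                                   
The architecture generates configuration files peri
The architecture implements data streams concurrent
                                                   
                                                   
The framework generates batch operations asynchrono
The framework┌───────────────────────┐ncurrently. E
The algorithm│       Overwrite?      │ions efficien
The process v│ Proceed with changes? │les efficient
             │          [OK]         │             
             └───────────────────────┘             
                                                   
                                                   
                                                   
                                                   
                                                   
                                                   
                                                   
                                                   
                                                   


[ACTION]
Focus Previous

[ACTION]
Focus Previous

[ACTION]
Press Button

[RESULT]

                                                   
This module analyzes batch operations incrementally
                                                   
The architecture generates configuration files peri
The architecture implements data streams concurrent
                                                   
                                                   
The framework generates batch operations asynchrono
The framework manages user sessions concurrently. E
The algorithm processes memory allocations efficien
The process validates configuration files efficient
                                                   
                                                   
                                                   
                                                   
                                                   
                                                   
                                                   
                                                   
                                                   
                                                   
                                                   


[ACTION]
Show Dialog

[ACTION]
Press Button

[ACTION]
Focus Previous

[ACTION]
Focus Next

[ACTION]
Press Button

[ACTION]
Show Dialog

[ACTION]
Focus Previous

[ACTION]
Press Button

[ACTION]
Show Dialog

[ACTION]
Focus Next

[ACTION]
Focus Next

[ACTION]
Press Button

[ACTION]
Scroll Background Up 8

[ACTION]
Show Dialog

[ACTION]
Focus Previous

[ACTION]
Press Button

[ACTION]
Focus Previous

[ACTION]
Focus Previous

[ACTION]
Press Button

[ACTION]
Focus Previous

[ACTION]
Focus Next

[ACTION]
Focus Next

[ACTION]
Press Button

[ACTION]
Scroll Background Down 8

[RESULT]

The framework manages user sessions concurrently. E
The algorithm processes memory allocations efficien
The process validates configuration files efficient
                                                   
                                                   
                                                   
                                                   
                                                   
                                                   
                                                   
                                                   
                                                   
                                                   
                                                   
                                                   
                                                   
                                                   
                                                   
                                                   
                                                   
                                                   
                                                   


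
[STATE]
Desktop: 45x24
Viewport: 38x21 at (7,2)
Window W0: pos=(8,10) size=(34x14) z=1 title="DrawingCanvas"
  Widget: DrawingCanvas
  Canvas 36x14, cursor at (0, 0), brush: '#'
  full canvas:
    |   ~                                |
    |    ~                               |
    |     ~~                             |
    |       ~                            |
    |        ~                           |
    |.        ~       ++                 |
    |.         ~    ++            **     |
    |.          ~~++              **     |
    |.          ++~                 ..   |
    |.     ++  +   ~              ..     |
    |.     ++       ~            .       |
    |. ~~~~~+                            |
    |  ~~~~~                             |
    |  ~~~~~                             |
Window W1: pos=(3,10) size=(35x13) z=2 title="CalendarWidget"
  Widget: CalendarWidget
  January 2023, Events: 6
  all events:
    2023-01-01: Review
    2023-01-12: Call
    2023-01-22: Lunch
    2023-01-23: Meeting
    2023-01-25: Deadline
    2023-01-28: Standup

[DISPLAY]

                                      
                                      
                                      
                                      
                                      
                                      
                                      
                                      
━━━━━━━━━━━━━━━━━━━━━━━━━━━━━━┓━━━┓   
lendarWidget                  ┃   ┃   
──────────────────────────────┨───┨   
        January 2023          ┃   ┃   
Tu We Th Fr Sa Su             ┃   ┃   
                1*            ┃   ┃   
 3  4  5  6  7  8             ┃   ┃   
10 11 12* 13 14 15            ┃   ┃   
17 18 19 20 21 22*            ┃   ┃   
 24 25* 26 27 28* 29          ┃** ┃   
31                            ┃** ┃   
                              ┃  .┃   
━━━━━━━━━━━━━━━━━━━━━━━━━━━━━━┛.. ┃   


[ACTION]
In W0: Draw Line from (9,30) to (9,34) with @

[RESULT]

                                      
                                      
                                      
                                      
                                      
                                      
                                      
                                      
━━━━━━━━━━━━━━━━━━━━━━━━━━━━━━┓━━━┓   
lendarWidget                  ┃   ┃   
──────────────────────────────┨───┨   
        January 2023          ┃   ┃   
Tu We Th Fr Sa Su             ┃   ┃   
                1*            ┃   ┃   
 3  4  5  6  7  8             ┃   ┃   
10 11 12* 13 14 15            ┃   ┃   
17 18 19 20 21 22*            ┃   ┃   
 24 25* 26 27 28* 29          ┃** ┃   
31                            ┃** ┃   
                              ┃  .┃   
━━━━━━━━━━━━━━━━━━━━━━━━━━━━━━┛.@@┃   


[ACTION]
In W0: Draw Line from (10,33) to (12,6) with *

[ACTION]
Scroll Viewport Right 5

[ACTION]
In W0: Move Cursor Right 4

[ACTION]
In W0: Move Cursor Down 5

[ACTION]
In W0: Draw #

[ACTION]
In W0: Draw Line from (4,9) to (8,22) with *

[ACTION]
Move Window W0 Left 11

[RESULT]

                                      
                                      
                                      
                                      
                                      
                                      
                                      
                                      
━━━━━━━━━━━━━━━━━━━━━━━━━━━━━━┓       
lendarWidget                  ┃       
──────────────────────────────┨       
        January 2023          ┃       
Tu We Th Fr Sa Su             ┃       
                1*            ┃       
 3  4  5  6  7  8             ┃       
10 11 12* 13 14 15            ┃       
17 18 19 20 21 22*            ┃       
 24 25* 26 27 28* 29          ┃       
31                            ┃       
                              ┃       
━━━━━━━━━━━━━━━━━━━━━━━━━━━━━━┛       
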